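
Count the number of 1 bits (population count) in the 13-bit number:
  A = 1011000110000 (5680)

1011000110000
1-bits at positions (from bit 0 = LSB): 4, 5, 9, 10, 12
Count = 5

Answer: 5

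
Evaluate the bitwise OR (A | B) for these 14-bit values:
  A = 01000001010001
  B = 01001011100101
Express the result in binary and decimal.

Apply | to each column (1 where either bit is 1):
  01000001010001
| 01001011100101
----------------
  01001011110101

Answer: 01001011110101 (4853)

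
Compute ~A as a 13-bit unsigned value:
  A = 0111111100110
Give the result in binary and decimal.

Flip each bit (0->1, 1->0):
  0111111100110
  1000000011001

Answer: 1000000011001 (4121)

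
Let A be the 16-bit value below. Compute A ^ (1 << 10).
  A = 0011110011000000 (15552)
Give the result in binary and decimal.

Mask = 1 << 10 = 0000010000000000
Bit 10 of A is 1; XOR with the mask flips it to 0.
  0011110011000000
^ 0000010000000000
------------------
  0011100011000000

Answer: 0011100011000000 (14528)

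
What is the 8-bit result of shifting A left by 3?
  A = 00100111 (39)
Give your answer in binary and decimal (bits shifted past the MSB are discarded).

Shift left by 3: drop the top 3 bit(s), append 3 zero(s) on the right.
  00100111  ->  discard [001], keep [00111], append 000
= 00111000

Answer: 00111000 (56)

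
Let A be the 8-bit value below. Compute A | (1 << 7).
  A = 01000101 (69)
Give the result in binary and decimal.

Mask = 1 << 7 = 10000000
Bit 7 of A is 0, so OR-ing with the mask flips it to 1.
  01000101
| 10000000
----------
  11000101

Answer: 11000101 (197)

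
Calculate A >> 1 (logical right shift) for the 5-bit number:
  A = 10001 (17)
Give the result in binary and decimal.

Logical shift right by 1: drop the bottom 1 bit(s), prepend 1 zero(s) on the left.
  10001  ->  keep [1000], discard [1], prepend 0
= 01000

Answer: 01000 (8)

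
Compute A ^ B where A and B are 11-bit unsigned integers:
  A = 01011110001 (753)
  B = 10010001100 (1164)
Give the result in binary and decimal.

Apply ^ to each column (1 where bits differ):
  01011110001
^ 10010001100
-------------
  11001111101

Answer: 11001111101 (1661)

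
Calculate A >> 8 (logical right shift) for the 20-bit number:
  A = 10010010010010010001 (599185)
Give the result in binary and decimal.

Logical shift right by 8: drop the bottom 8 bit(s), prepend 8 zero(s) on the left.
  10010010010010010001  ->  keep [100100100100], discard [10010001], prepend 00000000
= 00000000100100100100

Answer: 00000000100100100100 (2340)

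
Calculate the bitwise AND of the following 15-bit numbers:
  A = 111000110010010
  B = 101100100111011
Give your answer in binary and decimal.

Apply & to each column (1 only where both bits are 1):
  111000110010010
& 101100100111011
-----------------
  101000100010010

Answer: 101000100010010 (20754)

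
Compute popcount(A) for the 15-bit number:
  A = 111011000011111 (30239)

111011000011111
1-bits at positions (from bit 0 = LSB): 0, 1, 2, 3, 4, 9, 10, 12, 13, 14
Count = 10

Answer: 10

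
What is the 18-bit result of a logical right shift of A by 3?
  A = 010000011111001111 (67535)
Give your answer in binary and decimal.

Logical shift right by 3: drop the bottom 3 bit(s), prepend 3 zero(s) on the left.
  010000011111001111  ->  keep [010000011111001], discard [111], prepend 000
= 000010000011111001

Answer: 000010000011111001 (8441)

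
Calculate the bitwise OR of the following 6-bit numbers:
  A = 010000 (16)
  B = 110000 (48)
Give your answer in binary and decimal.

Apply | to each column (1 where either bit is 1):
  010000
| 110000
--------
  110000

Answer: 110000 (48)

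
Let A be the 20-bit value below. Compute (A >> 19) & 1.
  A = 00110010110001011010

Bit 19 is the 20th from the right.
  00110010110001011010
  ^
That bit is 0.

Answer: 0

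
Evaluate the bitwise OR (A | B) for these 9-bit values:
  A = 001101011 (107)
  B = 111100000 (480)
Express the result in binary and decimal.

Apply | to each column (1 where either bit is 1):
  001101011
| 111100000
-----------
  111101011

Answer: 111101011 (491)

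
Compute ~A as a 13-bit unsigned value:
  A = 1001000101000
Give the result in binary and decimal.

Flip each bit (0->1, 1->0):
  1001000101000
  0110111010111

Answer: 0110111010111 (3543)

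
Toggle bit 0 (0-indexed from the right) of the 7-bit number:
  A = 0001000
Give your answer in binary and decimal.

Mask = 1 << 0 = 0000001
Bit 0 of A is 0; XOR with the mask flips it to 1.
  0001000
^ 0000001
---------
  0001001

Answer: 0001001 (9)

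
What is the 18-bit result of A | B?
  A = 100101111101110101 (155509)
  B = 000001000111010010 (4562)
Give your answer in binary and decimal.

Apply | to each column (1 where either bit is 1):
  100101111101110101
| 000001000111010010
--------------------
  100101111111110111

Answer: 100101111111110111 (155639)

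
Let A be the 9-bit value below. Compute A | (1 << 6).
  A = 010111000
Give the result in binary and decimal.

Mask = 1 << 6 = 001000000
Bit 6 of A is 0, so OR-ing with the mask flips it to 1.
  010111000
| 001000000
-----------
  011111000

Answer: 011111000 (248)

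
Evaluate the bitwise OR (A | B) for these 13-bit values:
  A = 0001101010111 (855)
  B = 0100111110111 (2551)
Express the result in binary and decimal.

Apply | to each column (1 where either bit is 1):
  0001101010111
| 0100111110111
---------------
  0101111110111

Answer: 0101111110111 (3063)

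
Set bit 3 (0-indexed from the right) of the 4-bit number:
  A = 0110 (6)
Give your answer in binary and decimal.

Mask = 1 << 3 = 1000
Bit 3 of A is 0, so OR-ing with the mask flips it to 1.
  0110
| 1000
------
  1110

Answer: 1110 (14)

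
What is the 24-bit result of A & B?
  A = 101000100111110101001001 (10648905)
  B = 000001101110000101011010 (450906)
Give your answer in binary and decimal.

Apply & to each column (1 only where both bits are 1):
  101000100111110101001001
& 000001101110000101011010
--------------------------
  000000100110000101001000

Answer: 000000100110000101001000 (155976)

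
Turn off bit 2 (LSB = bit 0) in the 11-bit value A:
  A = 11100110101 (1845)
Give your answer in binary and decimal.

Mask = ~(1 << 2) = 11111111011
Bit 2 of A is 1, so AND-ing with the mask clears it to 0.
  11100110101
& 11111111011
-------------
  11100110001

Answer: 11100110001 (1841)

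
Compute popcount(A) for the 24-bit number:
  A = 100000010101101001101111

100000010101101001101111
1-bits at positions (from bit 0 = LSB): 0, 1, 2, 3, 5, 6, 9, 11, 12, 14, 16, 23
Count = 12

Answer: 12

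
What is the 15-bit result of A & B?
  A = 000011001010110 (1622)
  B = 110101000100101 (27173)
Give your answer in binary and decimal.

Apply & to each column (1 only where both bits are 1):
  000011001010110
& 110101000100101
-----------------
  000001000000100

Answer: 000001000000100 (516)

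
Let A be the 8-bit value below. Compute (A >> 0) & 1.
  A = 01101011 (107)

Bit 0 is the 1st from the right.
  01101011
         ^
That bit is 1.

Answer: 1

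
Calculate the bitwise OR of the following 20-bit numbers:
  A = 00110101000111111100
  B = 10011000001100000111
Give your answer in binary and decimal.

Apply | to each column (1 where either bit is 1):
  00110101000111111100
| 10011000001100000111
----------------------
  10111101001111111111

Answer: 10111101001111111111 (775167)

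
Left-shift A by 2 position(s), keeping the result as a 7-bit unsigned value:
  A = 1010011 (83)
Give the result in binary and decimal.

Shift left by 2: drop the top 2 bit(s), append 2 zero(s) on the right.
  1010011  ->  discard [10], keep [10011], append 00
= 1001100

Answer: 1001100 (76)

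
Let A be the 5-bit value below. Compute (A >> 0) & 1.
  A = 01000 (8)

Bit 0 is the 1st from the right.
  01000
      ^
That bit is 0.

Answer: 0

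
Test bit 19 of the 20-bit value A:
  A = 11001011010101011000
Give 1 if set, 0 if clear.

Bit 19 is the 20th from the right.
  11001011010101011000
  ^
That bit is 1.

Answer: 1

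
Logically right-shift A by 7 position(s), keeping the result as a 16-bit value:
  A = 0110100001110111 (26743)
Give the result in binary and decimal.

Logical shift right by 7: drop the bottom 7 bit(s), prepend 7 zero(s) on the left.
  0110100001110111  ->  keep [011010000], discard [1110111], prepend 0000000
= 0000000011010000

Answer: 0000000011010000 (208)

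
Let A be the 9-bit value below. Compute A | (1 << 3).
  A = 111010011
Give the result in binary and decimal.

Mask = 1 << 3 = 000001000
Bit 3 of A is 0, so OR-ing with the mask flips it to 1.
  111010011
| 000001000
-----------
  111011011

Answer: 111011011 (475)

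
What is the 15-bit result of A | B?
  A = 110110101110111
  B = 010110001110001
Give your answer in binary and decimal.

Apply | to each column (1 where either bit is 1):
  110110101110111
| 010110001110001
-----------------
  110110101110111

Answer: 110110101110111 (28023)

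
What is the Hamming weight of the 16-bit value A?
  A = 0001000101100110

0001000101100110
1-bits at positions (from bit 0 = LSB): 1, 2, 5, 6, 8, 12
Count = 6

Answer: 6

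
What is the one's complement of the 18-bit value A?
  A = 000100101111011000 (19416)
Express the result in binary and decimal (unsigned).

Flip each bit (0->1, 1->0):
  000100101111011000
  111011010000100111

Answer: 111011010000100111 (242727)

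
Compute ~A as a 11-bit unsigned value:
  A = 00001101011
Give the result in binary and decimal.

Flip each bit (0->1, 1->0):
  00001101011
  11110010100

Answer: 11110010100 (1940)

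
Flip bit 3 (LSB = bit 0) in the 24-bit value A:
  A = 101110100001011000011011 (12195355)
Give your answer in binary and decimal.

Mask = 1 << 3 = 000000000000000000001000
Bit 3 of A is 1; XOR with the mask flips it to 0.
  101110100001011000011011
^ 000000000000000000001000
--------------------------
  101110100001011000010011

Answer: 101110100001011000010011 (12195347)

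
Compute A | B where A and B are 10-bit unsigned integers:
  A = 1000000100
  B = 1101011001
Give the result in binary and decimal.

Apply | to each column (1 where either bit is 1):
  1000000100
| 1101011001
------------
  1101011101

Answer: 1101011101 (861)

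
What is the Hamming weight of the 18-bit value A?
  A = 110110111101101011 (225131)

110110111101101011
1-bits at positions (from bit 0 = LSB): 0, 1, 3, 5, 6, 8, 9, 10, 11, 13, 14, 16, 17
Count = 13

Answer: 13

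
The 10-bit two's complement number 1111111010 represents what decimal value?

MSB is 1, so the value is negative. Find the magnitude:
1. Invert bits:  0000000101
2. Add 1:        0000000110  = 6
3. Apply sign:   -6

Answer: -6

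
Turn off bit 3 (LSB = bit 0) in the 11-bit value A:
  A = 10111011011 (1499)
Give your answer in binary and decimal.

Mask = ~(1 << 3) = 11111110111
Bit 3 of A is 1, so AND-ing with the mask clears it to 0.
  10111011011
& 11111110111
-------------
  10111010011

Answer: 10111010011 (1491)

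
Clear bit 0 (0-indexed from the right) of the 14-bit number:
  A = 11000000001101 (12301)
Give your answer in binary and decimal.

Mask = ~(1 << 0) = 11111111111110
Bit 0 of A is 1, so AND-ing with the mask clears it to 0.
  11000000001101
& 11111111111110
----------------
  11000000001100

Answer: 11000000001100 (12300)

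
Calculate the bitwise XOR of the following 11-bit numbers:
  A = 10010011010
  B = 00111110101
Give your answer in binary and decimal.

Apply ^ to each column (1 where bits differ):
  10010011010
^ 00111110101
-------------
  10101101111

Answer: 10101101111 (1391)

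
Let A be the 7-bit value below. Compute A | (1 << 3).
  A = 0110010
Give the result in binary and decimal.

Mask = 1 << 3 = 0001000
Bit 3 of A is 0, so OR-ing with the mask flips it to 1.
  0110010
| 0001000
---------
  0111010

Answer: 0111010 (58)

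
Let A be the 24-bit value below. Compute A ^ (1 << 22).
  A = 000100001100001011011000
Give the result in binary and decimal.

Mask = 1 << 22 = 010000000000000000000000
Bit 22 of A is 0; XOR with the mask flips it to 1.
  000100001100001011011000
^ 010000000000000000000000
--------------------------
  010100001100001011011000

Answer: 010100001100001011011000 (5292760)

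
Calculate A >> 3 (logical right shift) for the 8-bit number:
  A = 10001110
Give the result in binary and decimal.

Logical shift right by 3: drop the bottom 3 bit(s), prepend 3 zero(s) on the left.
  10001110  ->  keep [10001], discard [110], prepend 000
= 00010001

Answer: 00010001 (17)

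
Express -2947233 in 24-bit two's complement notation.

1. Binary of +2947233:  001011001111100010100001
2. Invert bits:     110100110000011101011110
3. Add 1:           110100110000011101011111

Answer: 110100110000011101011111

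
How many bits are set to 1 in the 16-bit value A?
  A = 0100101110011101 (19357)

0100101110011101
1-bits at positions (from bit 0 = LSB): 0, 2, 3, 4, 7, 8, 9, 11, 14
Count = 9

Answer: 9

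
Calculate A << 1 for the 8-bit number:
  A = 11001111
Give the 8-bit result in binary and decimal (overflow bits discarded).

Shift left by 1: drop the top 1 bit(s), append 1 zero(s) on the right.
  11001111  ->  discard [1], keep [1001111], append 0
= 10011110

Answer: 10011110 (158)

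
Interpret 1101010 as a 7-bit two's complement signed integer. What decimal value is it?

MSB is 1, so the value is negative. Find the magnitude:
1. Invert bits:  0010101
2. Add 1:        0010110  = 22
3. Apply sign:   -22

Answer: -22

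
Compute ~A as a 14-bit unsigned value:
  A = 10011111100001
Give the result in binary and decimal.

Flip each bit (0->1, 1->0):
  10011111100001
  01100000011110

Answer: 01100000011110 (6174)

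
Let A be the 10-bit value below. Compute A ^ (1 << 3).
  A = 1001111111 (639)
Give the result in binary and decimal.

Mask = 1 << 3 = 0000001000
Bit 3 of A is 1; XOR with the mask flips it to 0.
  1001111111
^ 0000001000
------------
  1001110111

Answer: 1001110111 (631)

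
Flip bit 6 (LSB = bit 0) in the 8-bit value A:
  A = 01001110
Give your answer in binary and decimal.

Mask = 1 << 6 = 01000000
Bit 6 of A is 1; XOR with the mask flips it to 0.
  01001110
^ 01000000
----------
  00001110

Answer: 00001110 (14)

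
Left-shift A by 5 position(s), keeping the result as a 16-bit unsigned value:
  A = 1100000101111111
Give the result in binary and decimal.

Shift left by 5: drop the top 5 bit(s), append 5 zero(s) on the right.
  1100000101111111  ->  discard [11000], keep [00101111111], append 00000
= 0010111111100000

Answer: 0010111111100000 (12256)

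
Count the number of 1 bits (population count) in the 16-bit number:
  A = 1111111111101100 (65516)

1111111111101100
1-bits at positions (from bit 0 = LSB): 2, 3, 5, 6, 7, 8, 9, 10, 11, 12, 13, 14, 15
Count = 13

Answer: 13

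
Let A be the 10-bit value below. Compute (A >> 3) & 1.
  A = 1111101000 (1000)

Bit 3 is the 4th from the right.
  1111101000
        ^
That bit is 1.

Answer: 1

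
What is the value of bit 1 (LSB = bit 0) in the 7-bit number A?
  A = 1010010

Bit 1 is the 2nd from the right.
  1010010
       ^
That bit is 1.

Answer: 1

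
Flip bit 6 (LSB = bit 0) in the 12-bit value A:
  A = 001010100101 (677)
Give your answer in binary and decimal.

Mask = 1 << 6 = 000001000000
Bit 6 of A is 0; XOR with the mask flips it to 1.
  001010100101
^ 000001000000
--------------
  001011100101

Answer: 001011100101 (741)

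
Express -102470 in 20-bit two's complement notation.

1. Binary of +102470:  00011001000001000110
2. Invert bits:     11100110111110111001
3. Add 1:           11100110111110111010

Answer: 11100110111110111010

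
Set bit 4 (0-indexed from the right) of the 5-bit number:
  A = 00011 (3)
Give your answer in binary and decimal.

Mask = 1 << 4 = 10000
Bit 4 of A is 0, so OR-ing with the mask flips it to 1.
  00011
| 10000
-------
  10011

Answer: 10011 (19)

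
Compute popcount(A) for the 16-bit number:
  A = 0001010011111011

0001010011111011
1-bits at positions (from bit 0 = LSB): 0, 1, 3, 4, 5, 6, 7, 10, 12
Count = 9

Answer: 9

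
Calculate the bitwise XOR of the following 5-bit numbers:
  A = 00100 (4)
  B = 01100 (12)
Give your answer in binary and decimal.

Apply ^ to each column (1 where bits differ):
  00100
^ 01100
-------
  01000

Answer: 01000 (8)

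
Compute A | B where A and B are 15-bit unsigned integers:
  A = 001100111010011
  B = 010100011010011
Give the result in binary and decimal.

Apply | to each column (1 where either bit is 1):
  001100111010011
| 010100011010011
-----------------
  011100111010011

Answer: 011100111010011 (14803)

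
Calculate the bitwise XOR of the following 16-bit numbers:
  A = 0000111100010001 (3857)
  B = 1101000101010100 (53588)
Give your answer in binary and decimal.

Apply ^ to each column (1 where bits differ):
  0000111100010001
^ 1101000101010100
------------------
  1101111001000101

Answer: 1101111001000101 (56901)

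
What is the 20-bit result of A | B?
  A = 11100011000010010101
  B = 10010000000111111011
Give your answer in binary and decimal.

Apply | to each column (1 where either bit is 1):
  11100011000010010101
| 10010000000111111011
----------------------
  11110011000111111111

Answer: 11110011000111111111 (995839)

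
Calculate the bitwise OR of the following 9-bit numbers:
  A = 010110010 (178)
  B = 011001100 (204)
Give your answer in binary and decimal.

Apply | to each column (1 where either bit is 1):
  010110010
| 011001100
-----------
  011111110

Answer: 011111110 (254)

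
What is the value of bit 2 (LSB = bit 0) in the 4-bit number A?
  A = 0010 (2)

Bit 2 is the 3rd from the right.
  0010
   ^
That bit is 0.

Answer: 0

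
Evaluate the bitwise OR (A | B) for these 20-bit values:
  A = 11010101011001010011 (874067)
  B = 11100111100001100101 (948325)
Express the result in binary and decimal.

Apply | to each column (1 where either bit is 1):
  11010101011001010011
| 11100111100001100101
----------------------
  11110111111001110111

Answer: 11110111111001110111 (1015415)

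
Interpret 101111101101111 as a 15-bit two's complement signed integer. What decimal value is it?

MSB is 1, so the value is negative. Find the magnitude:
1. Invert bits:  010000010010000
2. Add 1:        010000010010001  = 8337
3. Apply sign:   -8337

Answer: -8337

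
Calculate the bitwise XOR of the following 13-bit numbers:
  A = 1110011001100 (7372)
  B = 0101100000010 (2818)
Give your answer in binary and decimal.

Apply ^ to each column (1 where bits differ):
  1110011001100
^ 0101100000010
---------------
  1011111001110

Answer: 1011111001110 (6094)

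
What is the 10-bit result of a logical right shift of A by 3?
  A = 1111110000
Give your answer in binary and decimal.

Logical shift right by 3: drop the bottom 3 bit(s), prepend 3 zero(s) on the left.
  1111110000  ->  keep [1111110], discard [000], prepend 000
= 0001111110

Answer: 0001111110 (126)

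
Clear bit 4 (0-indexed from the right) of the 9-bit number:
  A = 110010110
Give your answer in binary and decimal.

Mask = ~(1 << 4) = 111101111
Bit 4 of A is 1, so AND-ing with the mask clears it to 0.
  110010110
& 111101111
-----------
  110000110

Answer: 110000110 (390)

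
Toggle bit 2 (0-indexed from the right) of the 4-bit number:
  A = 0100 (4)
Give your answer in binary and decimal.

Mask = 1 << 2 = 0100
Bit 2 of A is 1; XOR with the mask flips it to 0.
  0100
^ 0100
------
  0000

Answer: 0000 (0)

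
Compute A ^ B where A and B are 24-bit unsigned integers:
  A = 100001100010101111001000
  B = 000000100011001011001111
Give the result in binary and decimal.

Apply ^ to each column (1 where bits differ):
  100001100010101111001000
^ 000000100011001011001111
--------------------------
  100001000001100100000111

Answer: 100001000001100100000111 (8657159)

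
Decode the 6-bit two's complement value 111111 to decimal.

MSB is 1, so the value is negative. Find the magnitude:
1. Invert bits:  000000
2. Add 1:        000001  = 1
3. Apply sign:   -1

Answer: -1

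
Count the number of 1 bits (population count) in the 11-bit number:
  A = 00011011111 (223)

00011011111
1-bits at positions (from bit 0 = LSB): 0, 1, 2, 3, 4, 6, 7
Count = 7

Answer: 7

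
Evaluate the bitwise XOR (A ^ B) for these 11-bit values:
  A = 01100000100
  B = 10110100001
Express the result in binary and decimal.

Apply ^ to each column (1 where bits differ):
  01100000100
^ 10110100001
-------------
  11010100101

Answer: 11010100101 (1701)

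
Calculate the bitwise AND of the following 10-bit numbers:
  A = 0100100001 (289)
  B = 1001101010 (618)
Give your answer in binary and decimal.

Apply & to each column (1 only where both bits are 1):
  0100100001
& 1001101010
------------
  0000100000

Answer: 0000100000 (32)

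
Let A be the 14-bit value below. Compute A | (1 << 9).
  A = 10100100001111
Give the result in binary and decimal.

Mask = 1 << 9 = 00001000000000
Bit 9 of A is 0, so OR-ing with the mask flips it to 1.
  10100100001111
| 00001000000000
----------------
  10101100001111

Answer: 10101100001111 (11023)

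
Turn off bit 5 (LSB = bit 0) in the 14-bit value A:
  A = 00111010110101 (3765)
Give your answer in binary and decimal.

Mask = ~(1 << 5) = 11111111011111
Bit 5 of A is 1, so AND-ing with the mask clears it to 0.
  00111010110101
& 11111111011111
----------------
  00111010010101

Answer: 00111010010101 (3733)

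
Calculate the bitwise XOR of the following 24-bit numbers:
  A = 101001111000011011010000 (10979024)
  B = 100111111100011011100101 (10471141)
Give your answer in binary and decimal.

Apply ^ to each column (1 where bits differ):
  101001111000011011010000
^ 100111111100011011100101
--------------------------
  001110000100000000110101

Answer: 001110000100000000110101 (3686453)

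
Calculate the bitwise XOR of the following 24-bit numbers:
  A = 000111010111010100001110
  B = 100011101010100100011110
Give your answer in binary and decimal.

Apply ^ to each column (1 where bits differ):
  000111010111010100001110
^ 100011101010100100011110
--------------------------
  100100111101110000010000

Answer: 100100111101110000010000 (9690128)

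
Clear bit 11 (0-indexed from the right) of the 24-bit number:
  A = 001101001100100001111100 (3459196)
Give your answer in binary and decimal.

Mask = ~(1 << 11) = 111111111111011111111111
Bit 11 of A is 1, so AND-ing with the mask clears it to 0.
  001101001100100001111100
& 111111111111011111111111
--------------------------
  001101001100000001111100

Answer: 001101001100000001111100 (3457148)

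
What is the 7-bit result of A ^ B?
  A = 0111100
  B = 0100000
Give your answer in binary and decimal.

Apply ^ to each column (1 where bits differ):
  0111100
^ 0100000
---------
  0011100

Answer: 0011100 (28)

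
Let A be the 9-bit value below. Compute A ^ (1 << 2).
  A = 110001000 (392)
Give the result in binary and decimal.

Mask = 1 << 2 = 000000100
Bit 2 of A is 0; XOR with the mask flips it to 1.
  110001000
^ 000000100
-----------
  110001100

Answer: 110001100 (396)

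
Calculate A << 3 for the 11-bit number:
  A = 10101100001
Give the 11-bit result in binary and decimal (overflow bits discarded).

Shift left by 3: drop the top 3 bit(s), append 3 zero(s) on the right.
  10101100001  ->  discard [101], keep [01100001], append 000
= 01100001000

Answer: 01100001000 (776)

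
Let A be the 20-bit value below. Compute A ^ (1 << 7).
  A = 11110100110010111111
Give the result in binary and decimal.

Mask = 1 << 7 = 00000000000010000000
Bit 7 of A is 1; XOR with the mask flips it to 0.
  11110100110010111111
^ 00000000000010000000
----------------------
  11110100110000111111

Answer: 11110100110000111111 (1002559)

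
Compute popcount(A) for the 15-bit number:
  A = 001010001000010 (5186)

001010001000010
1-bits at positions (from bit 0 = LSB): 1, 6, 10, 12
Count = 4

Answer: 4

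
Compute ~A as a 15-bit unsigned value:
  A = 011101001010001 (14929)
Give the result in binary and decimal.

Flip each bit (0->1, 1->0):
  011101001010001
  100010110101110

Answer: 100010110101110 (17838)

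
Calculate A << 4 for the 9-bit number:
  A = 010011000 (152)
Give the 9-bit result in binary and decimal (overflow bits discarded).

Shift left by 4: drop the top 4 bit(s), append 4 zero(s) on the right.
  010011000  ->  discard [0100], keep [11000], append 0000
= 110000000

Answer: 110000000 (384)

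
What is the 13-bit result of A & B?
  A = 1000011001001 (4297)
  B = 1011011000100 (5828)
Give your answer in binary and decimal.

Apply & to each column (1 only where both bits are 1):
  1000011001001
& 1011011000100
---------------
  1000011000000

Answer: 1000011000000 (4288)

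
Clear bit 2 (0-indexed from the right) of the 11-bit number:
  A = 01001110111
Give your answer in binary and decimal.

Mask = ~(1 << 2) = 11111111011
Bit 2 of A is 1, so AND-ing with the mask clears it to 0.
  01001110111
& 11111111011
-------------
  01001110011

Answer: 01001110011 (627)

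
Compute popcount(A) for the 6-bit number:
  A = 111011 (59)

111011
1-bits at positions (from bit 0 = LSB): 0, 1, 3, 4, 5
Count = 5

Answer: 5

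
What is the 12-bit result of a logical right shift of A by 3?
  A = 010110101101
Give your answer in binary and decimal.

Logical shift right by 3: drop the bottom 3 bit(s), prepend 3 zero(s) on the left.
  010110101101  ->  keep [010110101], discard [101], prepend 000
= 000010110101

Answer: 000010110101 (181)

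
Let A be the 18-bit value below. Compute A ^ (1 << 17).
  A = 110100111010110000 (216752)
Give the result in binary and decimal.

Mask = 1 << 17 = 100000000000000000
Bit 17 of A is 1; XOR with the mask flips it to 0.
  110100111010110000
^ 100000000000000000
--------------------
  010100111010110000

Answer: 010100111010110000 (85680)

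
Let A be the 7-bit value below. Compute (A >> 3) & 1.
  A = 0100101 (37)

Bit 3 is the 4th from the right.
  0100101
     ^
That bit is 0.

Answer: 0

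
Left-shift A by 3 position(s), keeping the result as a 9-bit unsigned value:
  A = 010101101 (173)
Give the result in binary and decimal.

Shift left by 3: drop the top 3 bit(s), append 3 zero(s) on the right.
  010101101  ->  discard [010], keep [101101], append 000
= 101101000

Answer: 101101000 (360)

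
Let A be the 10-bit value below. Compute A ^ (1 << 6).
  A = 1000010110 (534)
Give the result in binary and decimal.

Mask = 1 << 6 = 0001000000
Bit 6 of A is 0; XOR with the mask flips it to 1.
  1000010110
^ 0001000000
------------
  1001010110

Answer: 1001010110 (598)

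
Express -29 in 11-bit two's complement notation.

1. Binary of +29:  00000011101
2. Invert bits:     11111100010
3. Add 1:           11111100011

Answer: 11111100011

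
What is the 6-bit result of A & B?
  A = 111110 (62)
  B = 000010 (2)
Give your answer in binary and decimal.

Apply & to each column (1 only where both bits are 1):
  111110
& 000010
--------
  000010

Answer: 000010 (2)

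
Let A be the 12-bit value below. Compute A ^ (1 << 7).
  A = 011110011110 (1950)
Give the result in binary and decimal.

Mask = 1 << 7 = 000010000000
Bit 7 of A is 1; XOR with the mask flips it to 0.
  011110011110
^ 000010000000
--------------
  011100011110

Answer: 011100011110 (1822)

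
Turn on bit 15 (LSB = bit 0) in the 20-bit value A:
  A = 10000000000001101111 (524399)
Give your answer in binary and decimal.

Mask = 1 << 15 = 00001000000000000000
Bit 15 of A is 0, so OR-ing with the mask flips it to 1.
  10000000000001101111
| 00001000000000000000
----------------------
  10001000000001101111

Answer: 10001000000001101111 (557167)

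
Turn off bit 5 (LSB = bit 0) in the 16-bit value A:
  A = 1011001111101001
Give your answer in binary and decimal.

Mask = ~(1 << 5) = 1111111111011111
Bit 5 of A is 1, so AND-ing with the mask clears it to 0.
  1011001111101001
& 1111111111011111
------------------
  1011001111001001

Answer: 1011001111001001 (46025)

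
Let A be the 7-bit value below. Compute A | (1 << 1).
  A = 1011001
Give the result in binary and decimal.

Mask = 1 << 1 = 0000010
Bit 1 of A is 0, so OR-ing with the mask flips it to 1.
  1011001
| 0000010
---------
  1011011

Answer: 1011011 (91)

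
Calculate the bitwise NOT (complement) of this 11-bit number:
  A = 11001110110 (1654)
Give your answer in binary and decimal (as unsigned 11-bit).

Flip each bit (0->1, 1->0):
  11001110110
  00110001001

Answer: 00110001001 (393)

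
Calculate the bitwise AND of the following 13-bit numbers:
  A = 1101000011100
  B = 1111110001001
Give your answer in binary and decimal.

Apply & to each column (1 only where both bits are 1):
  1101000011100
& 1111110001001
---------------
  1101000001000

Answer: 1101000001000 (6664)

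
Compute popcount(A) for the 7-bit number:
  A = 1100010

1100010
1-bits at positions (from bit 0 = LSB): 1, 5, 6
Count = 3

Answer: 3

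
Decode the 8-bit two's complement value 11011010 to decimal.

MSB is 1, so the value is negative. Find the magnitude:
1. Invert bits:  00100101
2. Add 1:        00100110  = 38
3. Apply sign:   -38

Answer: -38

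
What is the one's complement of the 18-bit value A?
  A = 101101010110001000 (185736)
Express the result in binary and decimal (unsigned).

Flip each bit (0->1, 1->0):
  101101010110001000
  010010101001110111

Answer: 010010101001110111 (76407)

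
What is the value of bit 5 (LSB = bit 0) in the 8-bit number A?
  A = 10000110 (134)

Bit 5 is the 6th from the right.
  10000110
    ^
That bit is 0.

Answer: 0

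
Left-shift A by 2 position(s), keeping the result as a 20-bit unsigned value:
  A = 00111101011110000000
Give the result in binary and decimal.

Shift left by 2: drop the top 2 bit(s), append 2 zero(s) on the right.
  00111101011110000000  ->  discard [00], keep [111101011110000000], append 00
= 11110101111000000000

Answer: 11110101111000000000 (1007104)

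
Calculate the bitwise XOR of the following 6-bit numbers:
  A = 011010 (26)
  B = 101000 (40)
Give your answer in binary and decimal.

Apply ^ to each column (1 where bits differ):
  011010
^ 101000
--------
  110010

Answer: 110010 (50)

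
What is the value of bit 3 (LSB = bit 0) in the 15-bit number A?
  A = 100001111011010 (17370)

Bit 3 is the 4th from the right.
  100001111011010
             ^
That bit is 1.

Answer: 1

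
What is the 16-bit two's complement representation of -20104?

1. Binary of +20104:  0100111010001000
2. Invert bits:     1011000101110111
3. Add 1:           1011000101111000

Answer: 1011000101111000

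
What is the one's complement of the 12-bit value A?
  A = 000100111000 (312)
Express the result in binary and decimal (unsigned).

Flip each bit (0->1, 1->0):
  000100111000
  111011000111

Answer: 111011000111 (3783)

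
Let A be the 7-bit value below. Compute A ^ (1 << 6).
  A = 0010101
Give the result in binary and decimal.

Mask = 1 << 6 = 1000000
Bit 6 of A is 0; XOR with the mask flips it to 1.
  0010101
^ 1000000
---------
  1010101

Answer: 1010101 (85)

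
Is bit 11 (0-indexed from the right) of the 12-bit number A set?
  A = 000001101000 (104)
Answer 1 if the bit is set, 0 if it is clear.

Bit 11 is the 12th from the right.
  000001101000
  ^
That bit is 0.

Answer: 0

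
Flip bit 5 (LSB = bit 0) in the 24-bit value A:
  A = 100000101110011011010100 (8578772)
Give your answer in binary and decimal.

Mask = 1 << 5 = 000000000000000000100000
Bit 5 of A is 0; XOR with the mask flips it to 1.
  100000101110011011010100
^ 000000000000000000100000
--------------------------
  100000101110011011110100

Answer: 100000101110011011110100 (8578804)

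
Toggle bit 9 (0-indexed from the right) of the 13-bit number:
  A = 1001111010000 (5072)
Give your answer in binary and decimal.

Mask = 1 << 9 = 0001000000000
Bit 9 of A is 1; XOR with the mask flips it to 0.
  1001111010000
^ 0001000000000
---------------
  1000111010000

Answer: 1000111010000 (4560)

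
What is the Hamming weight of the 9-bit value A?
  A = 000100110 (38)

000100110
1-bits at positions (from bit 0 = LSB): 1, 2, 5
Count = 3

Answer: 3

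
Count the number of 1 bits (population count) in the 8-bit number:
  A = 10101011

10101011
1-bits at positions (from bit 0 = LSB): 0, 1, 3, 5, 7
Count = 5

Answer: 5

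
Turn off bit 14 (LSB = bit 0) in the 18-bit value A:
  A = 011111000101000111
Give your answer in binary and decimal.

Mask = ~(1 << 14) = 111011111111111111
Bit 14 of A is 1, so AND-ing with the mask clears it to 0.
  011111000101000111
& 111011111111111111
--------------------
  011011000101000111

Answer: 011011000101000111 (110919)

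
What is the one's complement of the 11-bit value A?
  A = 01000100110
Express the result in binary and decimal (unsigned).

Flip each bit (0->1, 1->0):
  01000100110
  10111011001

Answer: 10111011001 (1497)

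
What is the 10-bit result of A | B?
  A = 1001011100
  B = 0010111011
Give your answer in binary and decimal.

Apply | to each column (1 where either bit is 1):
  1001011100
| 0010111011
------------
  1011111111

Answer: 1011111111 (767)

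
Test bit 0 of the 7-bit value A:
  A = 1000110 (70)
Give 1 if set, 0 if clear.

Bit 0 is the 1st from the right.
  1000110
        ^
That bit is 0.

Answer: 0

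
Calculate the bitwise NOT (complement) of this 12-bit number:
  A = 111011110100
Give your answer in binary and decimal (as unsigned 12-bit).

Flip each bit (0->1, 1->0):
  111011110100
  000100001011

Answer: 000100001011 (267)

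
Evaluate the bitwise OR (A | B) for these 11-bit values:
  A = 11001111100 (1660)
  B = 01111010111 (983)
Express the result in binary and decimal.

Apply | to each column (1 where either bit is 1):
  11001111100
| 01111010111
-------------
  11111111111

Answer: 11111111111 (2047)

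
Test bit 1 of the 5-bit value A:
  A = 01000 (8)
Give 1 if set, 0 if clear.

Bit 1 is the 2nd from the right.
  01000
     ^
That bit is 0.

Answer: 0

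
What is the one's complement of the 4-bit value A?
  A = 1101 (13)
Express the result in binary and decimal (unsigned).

Flip each bit (0->1, 1->0):
  1101
  0010

Answer: 0010 (2)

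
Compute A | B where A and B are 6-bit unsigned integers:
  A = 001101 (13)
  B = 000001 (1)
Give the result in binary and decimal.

Apply | to each column (1 where either bit is 1):
  001101
| 000001
--------
  001101

Answer: 001101 (13)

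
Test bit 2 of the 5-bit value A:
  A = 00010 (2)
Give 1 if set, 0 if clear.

Bit 2 is the 3rd from the right.
  00010
    ^
That bit is 0.

Answer: 0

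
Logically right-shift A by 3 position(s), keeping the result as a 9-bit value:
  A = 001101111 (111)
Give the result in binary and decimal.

Logical shift right by 3: drop the bottom 3 bit(s), prepend 3 zero(s) on the left.
  001101111  ->  keep [001101], discard [111], prepend 000
= 000001101

Answer: 000001101 (13)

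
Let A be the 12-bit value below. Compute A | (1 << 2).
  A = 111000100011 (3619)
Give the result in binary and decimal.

Mask = 1 << 2 = 000000000100
Bit 2 of A is 0, so OR-ing with the mask flips it to 1.
  111000100011
| 000000000100
--------------
  111000100111

Answer: 111000100111 (3623)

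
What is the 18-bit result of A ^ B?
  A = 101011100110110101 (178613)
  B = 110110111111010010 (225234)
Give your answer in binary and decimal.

Apply ^ to each column (1 where bits differ):
  101011100110110101
^ 110110111111010010
--------------------
  011101011001100111

Answer: 011101011001100111 (120423)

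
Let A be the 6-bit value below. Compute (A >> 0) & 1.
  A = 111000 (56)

Bit 0 is the 1st from the right.
  111000
       ^
That bit is 0.

Answer: 0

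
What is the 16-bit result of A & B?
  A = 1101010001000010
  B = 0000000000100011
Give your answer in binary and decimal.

Apply & to each column (1 only where both bits are 1):
  1101010001000010
& 0000000000100011
------------------
  0000000000000010

Answer: 0000000000000010 (2)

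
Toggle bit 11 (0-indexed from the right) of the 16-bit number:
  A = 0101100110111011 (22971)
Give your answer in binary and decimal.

Mask = 1 << 11 = 0000100000000000
Bit 11 of A is 1; XOR with the mask flips it to 0.
  0101100110111011
^ 0000100000000000
------------------
  0101000110111011

Answer: 0101000110111011 (20923)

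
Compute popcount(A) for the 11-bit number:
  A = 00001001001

00001001001
1-bits at positions (from bit 0 = LSB): 0, 3, 6
Count = 3

Answer: 3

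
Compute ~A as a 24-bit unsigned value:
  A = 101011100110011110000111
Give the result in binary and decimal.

Flip each bit (0->1, 1->0):
  101011100110011110000111
  010100011001100001111000

Answer: 010100011001100001111000 (5347448)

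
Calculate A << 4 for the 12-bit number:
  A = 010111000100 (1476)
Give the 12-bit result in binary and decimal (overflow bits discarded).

Shift left by 4: drop the top 4 bit(s), append 4 zero(s) on the right.
  010111000100  ->  discard [0101], keep [11000100], append 0000
= 110001000000

Answer: 110001000000 (3136)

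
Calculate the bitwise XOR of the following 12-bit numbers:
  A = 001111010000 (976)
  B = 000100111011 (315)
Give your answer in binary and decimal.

Apply ^ to each column (1 where bits differ):
  001111010000
^ 000100111011
--------------
  001011101011

Answer: 001011101011 (747)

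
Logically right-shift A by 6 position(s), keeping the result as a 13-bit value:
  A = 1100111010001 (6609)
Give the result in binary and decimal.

Logical shift right by 6: drop the bottom 6 bit(s), prepend 6 zero(s) on the left.
  1100111010001  ->  keep [1100111], discard [010001], prepend 000000
= 0000001100111

Answer: 0000001100111 (103)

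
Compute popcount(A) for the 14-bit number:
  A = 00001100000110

00001100000110
1-bits at positions (from bit 0 = LSB): 1, 2, 8, 9
Count = 4

Answer: 4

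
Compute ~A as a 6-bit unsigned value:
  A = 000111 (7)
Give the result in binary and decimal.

Flip each bit (0->1, 1->0):
  000111
  111000

Answer: 111000 (56)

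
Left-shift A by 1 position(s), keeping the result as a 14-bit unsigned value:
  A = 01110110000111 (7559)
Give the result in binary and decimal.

Shift left by 1: drop the top 1 bit(s), append 1 zero(s) on the right.
  01110110000111  ->  discard [0], keep [1110110000111], append 0
= 11101100001110

Answer: 11101100001110 (15118)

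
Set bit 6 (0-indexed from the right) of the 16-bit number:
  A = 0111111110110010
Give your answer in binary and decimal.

Mask = 1 << 6 = 0000000001000000
Bit 6 of A is 0, so OR-ing with the mask flips it to 1.
  0111111110110010
| 0000000001000000
------------------
  0111111111110010

Answer: 0111111111110010 (32754)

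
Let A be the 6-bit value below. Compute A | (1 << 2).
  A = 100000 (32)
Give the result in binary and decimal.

Mask = 1 << 2 = 000100
Bit 2 of A is 0, so OR-ing with the mask flips it to 1.
  100000
| 000100
--------
  100100

Answer: 100100 (36)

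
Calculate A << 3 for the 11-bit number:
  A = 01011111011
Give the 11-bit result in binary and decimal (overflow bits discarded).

Shift left by 3: drop the top 3 bit(s), append 3 zero(s) on the right.
  01011111011  ->  discard [010], keep [11111011], append 000
= 11111011000

Answer: 11111011000 (2008)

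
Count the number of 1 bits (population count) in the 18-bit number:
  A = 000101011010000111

000101011010000111
1-bits at positions (from bit 0 = LSB): 0, 1, 2, 7, 9, 10, 12, 14
Count = 8

Answer: 8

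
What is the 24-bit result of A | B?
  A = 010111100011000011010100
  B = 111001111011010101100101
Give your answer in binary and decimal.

Apply | to each column (1 where either bit is 1):
  010111100011000011010100
| 111001111011010101100101
--------------------------
  111111111011010111110101

Answer: 111111111011010111110101 (16758261)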